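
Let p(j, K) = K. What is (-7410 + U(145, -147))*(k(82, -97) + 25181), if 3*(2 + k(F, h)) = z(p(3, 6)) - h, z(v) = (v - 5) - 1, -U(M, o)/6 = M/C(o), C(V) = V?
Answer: -27440015200/147 ≈ -1.8667e+8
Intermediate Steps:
U(M, o) = -6*M/o
z(v) = -6 + v (z(v) = (-5 + v) - 1 = -6 + v)
k(F, h) = -2 - h/3 (k(F, h) = -2 + ((-6 + 6) - h)/3 = -2 + (0 - h)/3 = -2 + (-h)/3 = -2 - h/3)
(-7410 + U(145, -147))*(k(82, -97) + 25181) = (-7410 - 6*145/(-147))*((-2 - 1/3*(-97)) + 25181) = (-7410 - 6*145*(-1/147))*((-2 + 97/3) + 25181) = (-7410 + 290/49)*(91/3 + 25181) = -362800/49*75634/3 = -27440015200/147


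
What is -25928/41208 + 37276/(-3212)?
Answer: -50604692/4136253 ≈ -12.234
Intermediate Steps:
-25928/41208 + 37276/(-3212) = -25928*1/41208 + 37276*(-1/3212) = -3241/5151 - 9319/803 = -50604692/4136253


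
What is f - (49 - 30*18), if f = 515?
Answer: 1006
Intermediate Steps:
f - (49 - 30*18) = 515 - (49 - 30*18) = 515 - (49 - 6*90) = 515 - (49 - 540) = 515 - 1*(-491) = 515 + 491 = 1006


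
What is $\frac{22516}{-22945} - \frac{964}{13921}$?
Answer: $- \frac{25812632}{24570565} \approx -1.0506$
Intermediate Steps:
$\frac{22516}{-22945} - \frac{964}{13921} = 22516 \left(- \frac{1}{22945}\right) - \frac{964}{13921} = - \frac{1732}{1765} - \frac{964}{13921} = - \frac{25812632}{24570565}$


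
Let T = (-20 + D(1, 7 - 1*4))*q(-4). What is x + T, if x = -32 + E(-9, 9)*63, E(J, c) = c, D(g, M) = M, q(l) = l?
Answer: 603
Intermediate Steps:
T = 68 (T = (-20 + (7 - 1*4))*(-4) = (-20 + (7 - 4))*(-4) = (-20 + 3)*(-4) = -17*(-4) = 68)
x = 535 (x = -32 + 9*63 = -32 + 567 = 535)
x + T = 535 + 68 = 603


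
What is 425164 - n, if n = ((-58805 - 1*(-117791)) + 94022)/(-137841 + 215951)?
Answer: 227461692/535 ≈ 4.2516e+5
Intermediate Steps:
n = 1048/535 (n = ((-58805 + 117791) + 94022)/78110 = (58986 + 94022)*(1/78110) = 153008*(1/78110) = 1048/535 ≈ 1.9589)
425164 - n = 425164 - 1*1048/535 = 425164 - 1048/535 = 227461692/535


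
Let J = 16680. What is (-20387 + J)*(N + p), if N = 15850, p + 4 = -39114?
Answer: 86254476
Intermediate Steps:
p = -39118 (p = -4 - 39114 = -39118)
(-20387 + J)*(N + p) = (-20387 + 16680)*(15850 - 39118) = -3707*(-23268) = 86254476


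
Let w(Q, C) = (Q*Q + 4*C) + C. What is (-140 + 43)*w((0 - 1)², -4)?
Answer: 1843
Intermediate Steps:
w(Q, C) = Q² + 5*C (w(Q, C) = (Q² + 4*C) + C = Q² + 5*C)
(-140 + 43)*w((0 - 1)², -4) = (-140 + 43)*(((0 - 1)²)² + 5*(-4)) = -97*(((-1)²)² - 20) = -97*(1² - 20) = -97*(1 - 20) = -97*(-19) = 1843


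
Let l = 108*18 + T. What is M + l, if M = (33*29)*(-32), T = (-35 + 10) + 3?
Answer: -28702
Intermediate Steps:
T = -22 (T = -25 + 3 = -22)
M = -30624 (M = 957*(-32) = -30624)
l = 1922 (l = 108*18 - 22 = 1944 - 22 = 1922)
M + l = -30624 + 1922 = -28702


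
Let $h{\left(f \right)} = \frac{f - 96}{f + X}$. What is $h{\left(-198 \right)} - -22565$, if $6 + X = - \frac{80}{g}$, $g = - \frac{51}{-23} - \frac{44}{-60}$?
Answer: $\frac{442434331}{19606} \approx 22566.0$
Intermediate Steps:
$g = \frac{1018}{345}$ ($g = \left(-51\right) \left(- \frac{1}{23}\right) - - \frac{11}{15} = \frac{51}{23} + \frac{11}{15} = \frac{1018}{345} \approx 2.9507$)
$X = - \frac{16854}{509}$ ($X = -6 - \frac{80}{\frac{1018}{345}} = -6 - \frac{13800}{509} = - \frac{16854}{509} \approx -33.112$)
$h{\left(f \right)} = \frac{-96 + f}{- \frac{16854}{509} + f}$ ($h{\left(f \right)} = \frac{f - 96}{f - \frac{16854}{509}} = \frac{-96 + f}{- \frac{16854}{509} + f}$)
$h{\left(-198 \right)} - -22565 = \frac{509 \left(96 - -198\right)}{16854 - -100782} - -22565 = \frac{509 \left(96 + 198\right)}{16854 + 100782} + 22565 = 509 \cdot \frac{1}{117636} \cdot 294 + 22565 = \frac{24941}{19606} + 22565 = \frac{442434331}{19606}$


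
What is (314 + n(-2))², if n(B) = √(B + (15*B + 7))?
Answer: 98571 + 3140*I ≈ 98571.0 + 3140.0*I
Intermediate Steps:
n(B) = √(7 + 16*B) (n(B) = √(B + (7 + 15*B)) = √(7 + 16*B))
(314 + n(-2))² = (314 + √(7 + 16*(-2)))² = (314 + √(7 - 32))² = (314 + √(-25))² = (314 + 5*I)²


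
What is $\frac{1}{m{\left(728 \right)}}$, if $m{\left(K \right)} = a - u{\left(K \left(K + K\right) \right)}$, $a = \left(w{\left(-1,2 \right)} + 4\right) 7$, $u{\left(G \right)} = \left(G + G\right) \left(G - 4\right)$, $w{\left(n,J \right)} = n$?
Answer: $- \frac{1}{2247055842283} \approx -4.4503 \cdot 10^{-13}$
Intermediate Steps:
$u{\left(G \right)} = 2 G \left(-4 + G\right)$
$a = 21$ ($a = \left(-1 + 4\right) 7 = 3 \cdot 7 = 21$)
$m{\left(K \right)} = 21 - 4 K^{2} \left(-4 + 2 K^{2}\right)$ ($m{\left(K \right)} = 21 - 2 K \left(K + K\right) \left(-4 + K \left(K + K\right)\right) = 21 - 2 K 2 K \left(-4 + K 2 K\right) = 21 - 2 \cdot 2 K^{2} \left(-4 + 2 K^{2}\right) = 21 - 4 K^{2} \left(-4 + 2 K^{2}\right)$)
$\frac{1}{m{\left(728 \right)}} = \frac{1}{21 + 8 \cdot 728^{2} \left(2 - 728^{2}\right)} = \frac{1}{21 + 8 \cdot 529984 \left(2 - 529984\right)} = \frac{1}{21 + 8 \cdot 529984 \left(-529982\right)} = \frac{1}{21 - 2247055842304} = \frac{1}{-2247055842283} = - \frac{1}{2247055842283}$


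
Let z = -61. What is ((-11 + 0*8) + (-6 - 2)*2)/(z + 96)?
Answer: -27/35 ≈ -0.77143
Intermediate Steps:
((-11 + 0*8) + (-6 - 2)*2)/(z + 96) = ((-11 + 0*8) + (-6 - 2)*2)/(-61 + 96) = ((-11 + 0) - 8*2)/35 = (-11 - 16)*(1/35) = -27*1/35 = -27/35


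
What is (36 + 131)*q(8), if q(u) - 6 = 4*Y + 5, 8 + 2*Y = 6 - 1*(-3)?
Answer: 2171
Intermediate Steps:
Y = ½ (Y = -4 + (6 - 1*(-3))/2 = -4 + (6 + 3)/2 = -4 + (½)*9 = -4 + 9/2 = ½ ≈ 0.50000)
q(u) = 13 (q(u) = 6 + (4*(½) + 5) = 6 + (2 + 5) = 6 + 7 = 13)
(36 + 131)*q(8) = (36 + 131)*13 = 167*13 = 2171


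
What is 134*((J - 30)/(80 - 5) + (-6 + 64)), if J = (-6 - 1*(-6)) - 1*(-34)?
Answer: 583436/75 ≈ 7779.1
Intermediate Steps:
J = 34 (J = (-6 + 6) + 34 = 0 + 34 = 34)
134*((J - 30)/(80 - 5) + (-6 + 64)) = 134*((34 - 30)/(80 - 5) + (-6 + 64)) = 134*(4/75 + 58) = 134*(4354/75) = 583436/75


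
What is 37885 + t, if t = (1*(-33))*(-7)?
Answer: 38116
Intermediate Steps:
t = 231 (t = -33*(-7) = 231)
37885 + t = 37885 + 231 = 38116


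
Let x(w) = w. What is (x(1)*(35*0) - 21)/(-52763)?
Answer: 21/52763 ≈ 0.00039801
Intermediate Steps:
(x(1)*(35*0) - 21)/(-52763) = (1*(35*0) - 21)/(-52763) = (1*0 - 21)*(-1/52763) = (0 - 21)*(-1/52763) = -21*(-1/52763) = 21/52763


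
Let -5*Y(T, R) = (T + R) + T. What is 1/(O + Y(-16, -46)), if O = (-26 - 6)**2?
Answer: 5/5198 ≈ 0.00096191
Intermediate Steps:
Y(T, R) = -2*T/5 - R/5 (Y(T, R) = -((T + R) + T)/5 = -((R + T) + T)/5 = -(R + 2*T)/5 = -2*T/5 - R/5)
O = 1024 (O = (-32)**2 = 1024)
1/(O + Y(-16, -46)) = 1/(1024 + (-2/5*(-16) - 1/5*(-46))) = 1/(1024 + (32/5 + 46/5)) = 1/(1024 + 78/5) = 1/(5198/5) = 5/5198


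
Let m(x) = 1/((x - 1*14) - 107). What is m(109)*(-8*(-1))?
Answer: -2/3 ≈ -0.66667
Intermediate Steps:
m(x) = 1/(-121 + x) (m(x) = 1/((x - 14) - 107) = 1/((-14 + x) - 107) = 1/(-121 + x))
m(109)*(-8*(-1)) = (-8*(-1))/(-121 + 109) = 8/(-12) = -1/12*8 = -2/3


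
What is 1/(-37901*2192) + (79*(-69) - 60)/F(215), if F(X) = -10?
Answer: 228924162451/415394960 ≈ 551.10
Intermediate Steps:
1/(-37901*2192) + (79*(-69) - 60)/F(215) = 1/(-37901*2192) + (79*(-69) - 60)/(-10) = -1/37901*1/2192 + (-5451 - 60)*(-⅒) = -1/83078992 - 5511*(-⅒) = -1/83078992 + 5511/10 = 228924162451/415394960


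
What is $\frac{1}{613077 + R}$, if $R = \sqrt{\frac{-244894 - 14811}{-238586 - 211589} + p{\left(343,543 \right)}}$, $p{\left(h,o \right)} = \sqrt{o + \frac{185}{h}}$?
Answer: $\frac{1}{613077 + \frac{\sqrt{4676507935 + \frac{251295337975 \sqrt{1358}}{49}}}{90035}} \approx 1.6311 \cdot 10^{-6}$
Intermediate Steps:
$R = \sqrt{\frac{51941}{90035} + \frac{31 \sqrt{1358}}{49}}$ ($R = \sqrt{\frac{-244894 - 14811}{-238586 - 211589} + \sqrt{543 + \frac{185}{343}}} = \sqrt{- \frac{259705}{-450175} + \sqrt{543 + 185 \cdot \frac{1}{343}}} = \sqrt{\left(-259705\right) \left(- \frac{1}{450175}\right) + \sqrt{543 + \frac{185}{343}}} = \sqrt{\frac{51941}{90035} + \sqrt{\frac{186434}{343}}} = \sqrt{\frac{51941}{90035} + \frac{31 \sqrt{1358}}{49}} \approx 4.8878$)
$\frac{1}{613077 + R} = \frac{1}{613077 + \frac{\sqrt{229148888815 + 251295337975 \sqrt{1358}}}{630245}}$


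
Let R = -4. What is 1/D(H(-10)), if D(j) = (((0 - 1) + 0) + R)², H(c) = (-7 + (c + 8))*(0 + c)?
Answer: 1/25 ≈ 0.040000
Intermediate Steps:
H(c) = c*(1 + c) (H(c) = (-7 + (8 + c))*c = (1 + c)*c = c*(1 + c))
D(j) = 25 (D(j) = (((0 - 1) + 0) - 4)² = ((-1 + 0) - 4)² = (-1 - 4)² = (-5)² = 25)
1/D(H(-10)) = 1/25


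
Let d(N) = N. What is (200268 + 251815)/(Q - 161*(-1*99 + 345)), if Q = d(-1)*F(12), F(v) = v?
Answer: -452083/39618 ≈ -11.411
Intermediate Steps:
Q = -12 (Q = -1*12 = -12)
(200268 + 251815)/(Q - 161*(-1*99 + 345)) = (200268 + 251815)/(-12 - 161*(-1*99 + 345)) = 452083/(-12 - 161*(-99 + 345)) = 452083/(-12 - 161*246) = 452083/(-12 - 39606) = 452083/(-39618) = 452083*(-1/39618) = -452083/39618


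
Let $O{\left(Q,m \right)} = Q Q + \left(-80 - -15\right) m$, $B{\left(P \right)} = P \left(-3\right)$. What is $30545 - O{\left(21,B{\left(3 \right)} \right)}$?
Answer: $29519$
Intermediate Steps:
$B{\left(P \right)} = - 3 P$
$O{\left(Q,m \right)} = Q^{2} - 65 m$ ($O{\left(Q,m \right)} = Q^{2} + \left(-80 + 15\right) m = Q^{2} - 65 m$)
$30545 - O{\left(21,B{\left(3 \right)} \right)} = 30545 - \left(21^{2} - 65 \left(\left(-3\right) 3\right)\right) = 30545 - \left(441 - -585\right) = 30545 - \left(441 + 585\right) = 30545 - 1026 = 29519$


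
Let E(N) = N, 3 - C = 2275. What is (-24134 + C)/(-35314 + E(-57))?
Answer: 162/217 ≈ 0.74654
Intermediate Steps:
C = -2272 (C = 3 - 1*2275 = 3 - 2275 = -2272)
(-24134 + C)/(-35314 + E(-57)) = (-24134 - 2272)/(-35314 - 57) = -26406/(-35371) = -26406*(-1/35371) = 162/217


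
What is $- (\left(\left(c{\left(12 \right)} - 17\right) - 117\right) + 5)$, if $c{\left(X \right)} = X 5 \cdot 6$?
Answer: $-231$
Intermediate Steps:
$c{\left(X \right)} = 30 X$ ($c{\left(X \right)} = 5 X 6 = 30 X$)
$- (\left(\left(c{\left(12 \right)} - 17\right) - 117\right) + 5) = - (\left(\left(30 \cdot 12 - 17\right) - 117\right) + 5) = - (\left(\left(360 - 17\right) - 117\right) + 5) = - (\left(343 - 117\right) + 5) = - (226 + 5) = \left(-1\right) 231 = -231$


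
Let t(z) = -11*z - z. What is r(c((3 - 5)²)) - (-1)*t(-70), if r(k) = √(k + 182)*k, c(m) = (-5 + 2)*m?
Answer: 840 - 12*√170 ≈ 683.54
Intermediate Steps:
t(z) = -12*z
c(m) = -3*m
r(k) = k*√(182 + k) (r(k) = √(182 + k)*k = k*√(182 + k))
r(c((3 - 5)²)) - (-1)*t(-70) = (-3*(3 - 5)²)*√(182 - 3*(3 - 5)²) - (-1)*(-12*(-70)) = (-3*(-2)²)*√(182 - 3*(-2)²) - (-1)*840 = (-3*4)*√(182 - 3*4) - 1*(-840) = -12*√(182 - 12) + 840 = -12*√170 + 840 = 840 - 12*√170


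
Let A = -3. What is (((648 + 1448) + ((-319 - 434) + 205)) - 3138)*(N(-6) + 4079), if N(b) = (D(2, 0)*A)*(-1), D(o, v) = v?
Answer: -6485610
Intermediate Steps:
N(b) = 0 (N(b) = (0*(-3))*(-1) = 0*(-1) = 0)
(((648 + 1448) + ((-319 - 434) + 205)) - 3138)*(N(-6) + 4079) = (((648 + 1448) + ((-319 - 434) + 205)) - 3138)*(0 + 4079) = ((2096 + (-753 + 205)) - 3138)*4079 = ((2096 - 548) - 3138)*4079 = (1548 - 3138)*4079 = -1590*4079 = -6485610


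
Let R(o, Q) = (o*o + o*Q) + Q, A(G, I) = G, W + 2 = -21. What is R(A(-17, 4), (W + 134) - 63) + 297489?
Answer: 297010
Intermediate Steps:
W = -23 (W = -2 - 21 = -23)
R(o, Q) = Q + o² + Q*o (R(o, Q) = (o² + Q*o) + Q = Q + o² + Q*o)
R(A(-17, 4), (W + 134) - 63) + 297489 = (((-23 + 134) - 63) + (-17)² + ((-23 + 134) - 63)*(-17)) + 297489 = ((111 - 63) + 289 + (111 - 63)*(-17)) + 297489 = (48 + 289 + 48*(-17)) + 297489 = (48 + 289 - 816) + 297489 = -479 + 297489 = 297010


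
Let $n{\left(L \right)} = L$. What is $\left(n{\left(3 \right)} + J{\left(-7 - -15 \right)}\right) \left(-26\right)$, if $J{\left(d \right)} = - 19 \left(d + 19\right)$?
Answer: $13260$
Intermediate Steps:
$J{\left(d \right)} = -361 - 19 d$ ($J{\left(d \right)} = - 19 \left(19 + d\right) = -361 - 19 d$)
$\left(n{\left(3 \right)} + J{\left(-7 - -15 \right)}\right) \left(-26\right) = \left(3 - \left(361 + 19 \left(-7 - -15\right)\right)\right) \left(-26\right) = \left(3 - \left(361 + 19 \left(-7 + 15\right)\right)\right) \left(-26\right) = \left(3 - 513\right) \left(-26\right) = \left(-510\right) \left(-26\right) = 13260$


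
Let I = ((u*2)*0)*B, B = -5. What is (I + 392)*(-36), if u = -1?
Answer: -14112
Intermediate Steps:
I = 0 (I = (-1*2*0)*(-5) = -2*0*(-5) = 0*(-5) = 0)
(I + 392)*(-36) = (0 + 392)*(-36) = 392*(-36) = -14112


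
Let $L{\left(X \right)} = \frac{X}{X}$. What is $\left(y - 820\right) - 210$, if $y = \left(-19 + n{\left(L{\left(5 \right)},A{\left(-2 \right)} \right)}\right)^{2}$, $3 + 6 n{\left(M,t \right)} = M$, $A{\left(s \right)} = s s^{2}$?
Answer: $- \frac{5906}{9} \approx -656.22$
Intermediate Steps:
$A{\left(s \right)} = s^{3}$
$L{\left(X \right)} = 1$
$n{\left(M,t \right)} = - \frac{1}{2} + \frac{M}{6}$
$y = \frac{3364}{9}$ ($y = \left(-19 + \left(- \frac{1}{2} + \frac{1}{6} \cdot 1\right)\right)^{2} = \left(-19 + \left(- \frac{1}{2} + \frac{1}{6}\right)\right)^{2} = \left(-19 - \frac{1}{3}\right)^{2} = \left(- \frac{58}{3}\right)^{2} = \frac{3364}{9} \approx 373.78$)
$\left(y - 820\right) - 210 = \left(\frac{3364}{9} - 820\right) - 210 = - \frac{4016}{9} - 210 = - \frac{5906}{9}$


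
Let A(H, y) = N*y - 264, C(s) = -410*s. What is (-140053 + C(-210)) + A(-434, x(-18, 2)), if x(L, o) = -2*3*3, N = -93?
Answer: -52543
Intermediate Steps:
x(L, o) = -18 (x(L, o) = -6*3 = -18)
A(H, y) = -264 - 93*y (A(H, y) = -93*y - 264 = -264 - 93*y)
(-140053 + C(-210)) + A(-434, x(-18, 2)) = (-140053 - 410*(-210)) + (-264 - 93*(-18)) = (-140053 + 86100) + (-264 + 1674) = -53953 + 1410 = -52543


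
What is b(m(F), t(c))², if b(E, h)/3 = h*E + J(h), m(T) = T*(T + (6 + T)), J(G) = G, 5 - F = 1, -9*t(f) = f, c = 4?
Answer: 5776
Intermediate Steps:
t(f) = -f/9
F = 4 (F = 5 - 1*1 = 5 - 1 = 4)
m(T) = T*(6 + 2*T)
b(E, h) = 3*h + 3*E*h (b(E, h) = 3*(h*E + h) = 3*(E*h + h) = 3*(h + E*h) = 3*h + 3*E*h)
b(m(F), t(c))² = (3*(-⅑*4)*(1 + 2*4*(3 + 4)))² = (3*(-4/9)*(1 + 2*4*7))² = (3*(-4/9)*(1 + 56))² = (3*(-4/9)*57)² = (-76)² = 5776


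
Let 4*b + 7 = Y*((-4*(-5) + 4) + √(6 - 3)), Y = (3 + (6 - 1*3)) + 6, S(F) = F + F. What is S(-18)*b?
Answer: -2529 - 108*√3 ≈ -2716.1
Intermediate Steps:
S(F) = 2*F
Y = 12 (Y = (3 + (6 - 3)) + 6 = (3 + 3) + 6 = 6 + 6 = 12)
b = 281/4 + 3*√3 (b = -7/4 + (12*((-4*(-5) + 4) + √(6 - 3)))/4 = -7/4 + (12*((20 + 4) + √3))/4 = -7/4 + (12*(24 + √3))/4 = -7/4 + (288 + 12*√3)/4 = -7/4 + (72 + 3*√3) = 281/4 + 3*√3 ≈ 75.446)
S(-18)*b = (2*(-18))*(281/4 + 3*√3) = -36*(281/4 + 3*√3) = -2529 - 108*√3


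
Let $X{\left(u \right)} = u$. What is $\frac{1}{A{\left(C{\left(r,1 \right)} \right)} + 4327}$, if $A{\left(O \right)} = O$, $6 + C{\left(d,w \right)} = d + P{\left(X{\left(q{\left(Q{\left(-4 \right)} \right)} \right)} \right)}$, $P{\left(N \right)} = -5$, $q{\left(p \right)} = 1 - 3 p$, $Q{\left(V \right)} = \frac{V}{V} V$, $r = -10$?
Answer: $\frac{1}{4306} \approx 0.00023223$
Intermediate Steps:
$Q{\left(V \right)} = V$ ($Q{\left(V \right)} = 1 V = V$)
$C{\left(d,w \right)} = -11 + d$ ($C{\left(d,w \right)} = -6 + \left(d - 5\right) = -6 + \left(-5 + d\right) = -11 + d$)
$\frac{1}{A{\left(C{\left(r,1 \right)} \right)} + 4327} = \frac{1}{\left(-11 - 10\right) + 4327} = \frac{1}{-21 + 4327} = \frac{1}{4306}$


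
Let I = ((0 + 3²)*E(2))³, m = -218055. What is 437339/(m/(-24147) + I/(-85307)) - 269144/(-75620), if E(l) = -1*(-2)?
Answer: 811063990043750701/16619108749705 ≈ 48803.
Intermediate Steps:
E(l) = 2
I = 5832 (I = ((0 + 3²)*2)³ = ((0 + 9)*2)³ = (9*2)³ = 18³ = 5832)
437339/(m/(-24147) + I/(-85307)) - 269144/(-75620) = 437339/(-218055/(-24147) + 5832/(-85307)) - 269144/(-75620) = 437339/(-218055*(-1/24147) + 5832*(-1/85307)) - 269144*(-1/75620) = 437339/(72685/8049 - 5832/85307) + 67286/18905 = 437339/(6153597527/686636043) + 67286/18905 = 437339*(686636043/6153597527) + 67286/18905 = 42898960058511/879085361 + 67286/18905 = 811063990043750701/16619108749705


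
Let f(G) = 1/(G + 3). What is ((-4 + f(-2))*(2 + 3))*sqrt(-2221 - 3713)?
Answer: -15*I*sqrt(5934) ≈ -1155.5*I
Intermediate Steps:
f(G) = 1/(3 + G)
((-4 + f(-2))*(2 + 3))*sqrt(-2221 - 3713) = ((-4 + 1/(3 - 2))*(2 + 3))*sqrt(-2221 - 3713) = ((-4 + 1/1)*5)*sqrt(-5934) = ((-4 + 1)*5)*(I*sqrt(5934)) = (-3*5)*(I*sqrt(5934)) = -15*I*sqrt(5934)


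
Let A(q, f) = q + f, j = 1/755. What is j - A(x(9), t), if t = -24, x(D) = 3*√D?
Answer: 11326/755 ≈ 15.001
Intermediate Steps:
j = 1/755 ≈ 0.0013245
A(q, f) = f + q
j - A(x(9), t) = 1/755 - (-24 + 3*√9) = 1/755 - (-24 + 3*3) = 1/755 - (-24 + 9) = 1/755 - 1*(-15) = 1/755 + 15 = 11326/755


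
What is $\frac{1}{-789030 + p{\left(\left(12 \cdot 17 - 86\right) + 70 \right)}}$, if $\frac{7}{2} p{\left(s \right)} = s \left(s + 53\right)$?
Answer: $- \frac{7}{5432594} \approx -1.2885 \cdot 10^{-6}$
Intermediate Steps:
$p{\left(s \right)} = \frac{2 s \left(53 + s\right)}{7}$ ($p{\left(s \right)} = \frac{2 s \left(s + 53\right)}{7} = \frac{2 s \left(53 + s\right)}{7}$)
$\frac{1}{-789030 + p{\left(\left(12 \cdot 17 - 86\right) + 70 \right)}} = \frac{1}{-789030 + \frac{2 \left(\left(12 \cdot 17 - 86\right) + 70\right) \left(53 + \left(\left(12 \cdot 17 - 86\right) + 70\right)\right)}{7}} = \frac{1}{-789030 + \frac{2 \left(\left(204 - 86\right) + 70\right) \left(53 + \left(\left(204 - 86\right) + 70\right)\right)}{7}} = \frac{1}{-789030 + \frac{2 \left(118 + 70\right) \left(53 + \left(118 + 70\right)\right)}{7}} = \frac{1}{-789030 + \frac{2}{7} \cdot 188 \left(53 + 188\right)} = \frac{1}{-789030 + \frac{2}{7} \cdot 188 \cdot 241} = \frac{1}{-789030 + \frac{90616}{7}} = \frac{1}{- \frac{5432594}{7}} = - \frac{7}{5432594}$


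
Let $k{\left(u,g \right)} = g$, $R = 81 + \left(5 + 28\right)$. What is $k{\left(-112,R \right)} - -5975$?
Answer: $6089$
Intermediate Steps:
$R = 114$ ($R = 81 + 33 = 114$)
$k{\left(-112,R \right)} - -5975 = 114 - -5975 = 114 + 5975 = 6089$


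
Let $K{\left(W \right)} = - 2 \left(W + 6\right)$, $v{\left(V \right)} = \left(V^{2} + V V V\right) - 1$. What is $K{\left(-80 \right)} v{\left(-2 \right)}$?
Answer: $-740$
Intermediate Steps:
$v{\left(V \right)} = -1 + V^{2} + V^{3}$ ($v{\left(V \right)} = \left(V^{2} + V^{2} V\right) - 1 = \left(V^{2} + V^{3}\right) - 1 = -1 + V^{2} + V^{3}$)
$K{\left(W \right)} = -12 - 2 W$ ($K{\left(W \right)} = - 2 \left(6 + W\right) = -12 - 2 W$)
$K{\left(-80 \right)} v{\left(-2 \right)} = \left(-12 - -160\right) \left(-1 + \left(-2\right)^{2} + \left(-2\right)^{3}\right) = \left(-12 + 160\right) \left(-1 + 4 - 8\right) = 148 \left(-5\right) = -740$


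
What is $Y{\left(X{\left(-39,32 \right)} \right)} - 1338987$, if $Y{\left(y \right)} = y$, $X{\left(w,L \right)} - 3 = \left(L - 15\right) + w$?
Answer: $-1339006$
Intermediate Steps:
$X{\left(w,L \right)} = -12 + L + w$ ($X{\left(w,L \right)} = 3 + \left(\left(L - 15\right) + w\right) = 3 + \left(\left(-15 + L\right) + w\right) = 3 + \left(-15 + L + w\right) = -12 + L + w$)
$Y{\left(X{\left(-39,32 \right)} \right)} - 1338987 = \left(-12 + 32 - 39\right) - 1338987 = -19 - 1338987 = -1339006$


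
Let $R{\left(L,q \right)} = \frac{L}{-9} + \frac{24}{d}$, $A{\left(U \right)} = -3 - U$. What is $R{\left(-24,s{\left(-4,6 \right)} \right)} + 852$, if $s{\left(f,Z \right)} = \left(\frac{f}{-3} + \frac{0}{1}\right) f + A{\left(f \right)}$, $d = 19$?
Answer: $\frac{48788}{57} \approx 855.93$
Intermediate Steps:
$s{\left(f,Z \right)} = -3 - f - \frac{f^{2}}{3}$ ($s{\left(f,Z \right)} = \left(\frac{f}{-3} + \frac{0}{1}\right) f - \left(3 + f\right) = \left(f \left(- \frac{1}{3}\right) + 0 \cdot 1\right) f - \left(3 + f\right) = \left(- \frac{f}{3} + 0\right) f - \left(3 + f\right) = - \frac{f}{3} f - \left(3 + f\right) = - \frac{f^{2}}{3} - \left(3 + f\right) = -3 - f - \frac{f^{2}}{3}$)
$R{\left(L,q \right)} = \frac{24}{19} - \frac{L}{9}$ ($R{\left(L,q \right)} = \frac{L}{-9} + \frac{24}{19} = L \left(- \frac{1}{9}\right) + 24 \cdot \frac{1}{19} = - \frac{L}{9} + \frac{24}{19} = \frac{24}{19} - \frac{L}{9}$)
$R{\left(-24,s{\left(-4,6 \right)} \right)} + 852 = \left(\frac{24}{19} - - \frac{8}{3}\right) + 852 = \left(\frac{24}{19} + \frac{8}{3}\right) + 852 = \frac{224}{57} + 852 = \frac{48788}{57}$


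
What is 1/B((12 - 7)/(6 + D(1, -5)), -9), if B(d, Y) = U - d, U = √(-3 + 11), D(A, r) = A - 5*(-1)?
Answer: 60/1127 + 288*√2/1127 ≈ 0.41463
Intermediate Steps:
D(A, r) = 5 + A (D(A, r) = A + 5 = 5 + A)
U = 2*√2 (U = √8 = 2*√2 ≈ 2.8284)
B(d, Y) = -d + 2*√2 (B(d, Y) = 2*√2 - d = -d + 2*√2)
1/B((12 - 7)/(6 + D(1, -5)), -9) = 1/(-(12 - 7)/(6 + (5 + 1)) + 2*√2) = 1/(-5/(6 + 6) + 2*√2) = 1/(-5/12 + 2*√2)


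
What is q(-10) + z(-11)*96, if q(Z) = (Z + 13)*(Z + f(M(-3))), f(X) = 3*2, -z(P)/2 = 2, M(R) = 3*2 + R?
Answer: -396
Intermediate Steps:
M(R) = 6 + R
z(P) = -4 (z(P) = -2*2 = -4)
f(X) = 6
q(Z) = (6 + Z)*(13 + Z) (q(Z) = (Z + 13)*(Z + 6) = (13 + Z)*(6 + Z) = (6 + Z)*(13 + Z))
q(-10) + z(-11)*96 = (78 + (-10)**2 + 19*(-10)) - 4*96 = (78 + 100 - 190) - 384 = -12 - 384 = -396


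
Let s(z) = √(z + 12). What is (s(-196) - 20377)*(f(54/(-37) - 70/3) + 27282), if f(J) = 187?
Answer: -559735813 + 54938*I*√46 ≈ -5.5974e+8 + 3.7261e+5*I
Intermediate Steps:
s(z) = √(12 + z)
(s(-196) - 20377)*(f(54/(-37) - 70/3) + 27282) = (√(12 - 196) - 20377)*(187 + 27282) = (√(-184) - 20377)*27469 = (2*I*√46 - 20377)*27469 = (-20377 + 2*I*√46)*27469 = -559735813 + 54938*I*√46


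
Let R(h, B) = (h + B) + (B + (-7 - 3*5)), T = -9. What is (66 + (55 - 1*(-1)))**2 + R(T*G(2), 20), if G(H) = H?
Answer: 14884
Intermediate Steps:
R(h, B) = -22 + h + 2*B (R(h, B) = (B + h) + (B + (-7 - 15)) = (B + h) + (B - 22) = (B + h) + (-22 + B) = -22 + h + 2*B)
(66 + (55 - 1*(-1)))**2 + R(T*G(2), 20) = (66 + (55 - 1*(-1)))**2 + (-22 - 9*2 + 2*20) = (66 + (55 + 1))**2 + (-22 - 18 + 40) = (66 + 56)**2 + 0 = 122**2 + 0 = 14884 + 0 = 14884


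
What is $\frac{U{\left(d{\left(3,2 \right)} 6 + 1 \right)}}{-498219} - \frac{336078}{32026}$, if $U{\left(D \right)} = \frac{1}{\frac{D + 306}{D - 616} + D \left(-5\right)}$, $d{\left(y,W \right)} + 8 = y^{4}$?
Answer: $- \frac{10862977941158453}{1035169608167740} \approx -10.494$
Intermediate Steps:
$d{\left(y,W \right)} = -8 + y^{4}$
$U{\left(D \right)} = \frac{1}{- 5 D + \frac{306 + D}{-616 + D}}$ ($U{\left(D \right)} = \frac{1}{\frac{306 + D}{-616 + D} - 5 D} = \frac{1}{- 5 D + \frac{306 + D}{-616 + D}}$)
$\frac{U{\left(d{\left(3,2 \right)} 6 + 1 \right)}}{-498219} - \frac{336078}{32026} = \frac{\frac{1}{306 - 5 \left(\left(-8 + 3^{4}\right) 6 + 1\right)^{2} + 3081 \left(\left(-8 + 3^{4}\right) 6 + 1\right)} \left(-616 + \left(\left(-8 + 3^{4}\right) 6 + 1\right)\right)}{-498219} - \frac{336078}{32026} = \frac{-616 + \left(\left(-8 + 81\right) 6 + 1\right)}{306 - 5 \left(\left(-8 + 81\right) 6 + 1\right)^{2} + 3081 \left(\left(-8 + 81\right) 6 + 1\right)} \left(- \frac{1}{498219}\right) - \frac{168039}{16013} = \frac{-616 + \left(73 \cdot 6 + 1\right)}{306 - 5 \left(73 \cdot 6 + 1\right)^{2} + 3081 \left(73 \cdot 6 + 1\right)} \left(- \frac{1}{498219}\right) - \frac{168039}{16013} = \frac{-616 + \left(438 + 1\right)}{306 - 5 \left(438 + 1\right)^{2} + 3081 \left(438 + 1\right)} \left(- \frac{1}{498219}\right) - \frac{168039}{16013} = \frac{-616 + 439}{306 - 5 \cdot 439^{2} + 3081 \cdot 439} \left(- \frac{1}{498219}\right) - \frac{168039}{16013} = \frac{1}{306 - 963605 + 1352559} \left(-177\right) \left(- \frac{1}{498219}\right) - \frac{168039}{16013} = \frac{1}{389260} \left(-177\right) \left(- \frac{1}{498219}\right) - \frac{168039}{16013} = \left(- \frac{177}{389260}\right) \left(- \frac{1}{498219}\right) - \frac{168039}{16013} = \frac{59}{64645575980} - \frac{168039}{16013} = - \frac{10862977941158453}{1035169608167740}$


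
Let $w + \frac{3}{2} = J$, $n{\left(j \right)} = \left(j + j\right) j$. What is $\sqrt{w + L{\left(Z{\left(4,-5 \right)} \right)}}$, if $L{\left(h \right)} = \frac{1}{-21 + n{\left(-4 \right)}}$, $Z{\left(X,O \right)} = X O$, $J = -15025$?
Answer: $\frac{i \sqrt{7272782}}{22} \approx 122.58 i$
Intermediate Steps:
$n{\left(j \right)} = 2 j^{2}$ ($n{\left(j \right)} = 2 j j = 2 j^{2}$)
$Z{\left(X,O \right)} = O X$
$L{\left(h \right)} = \frac{1}{11}$ ($L{\left(h \right)} = \frac{1}{-21 + 2 \left(-4\right)^{2}} = \frac{1}{-21 + 2 \cdot 16} = \frac{1}{-21 + 32} = \frac{1}{11}$)
$w = - \frac{30053}{2}$ ($w = - \frac{3}{2} - 15025 = - \frac{30053}{2} \approx -15027.0$)
$\sqrt{w + L{\left(Z{\left(4,-5 \right)} \right)}} = \sqrt{- \frac{30053}{2} + \frac{1}{11}} = \sqrt{- \frac{330581}{22}} = \frac{i \sqrt{7272782}}{22}$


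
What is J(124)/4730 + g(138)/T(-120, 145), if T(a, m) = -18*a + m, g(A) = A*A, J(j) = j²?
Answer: 2510396/218053 ≈ 11.513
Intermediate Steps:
g(A) = A²
T(a, m) = m - 18*a
J(124)/4730 + g(138)/T(-120, 145) = 124²/4730 + 138²/(145 - 18*(-120)) = 15376*(1/4730) + 19044/(145 + 2160) = 7688/2365 + 19044/2305 = 2510396/218053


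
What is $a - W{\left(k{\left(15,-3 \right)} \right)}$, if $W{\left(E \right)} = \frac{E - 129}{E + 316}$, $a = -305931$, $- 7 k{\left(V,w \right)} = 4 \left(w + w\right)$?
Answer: $- \frac{684060837}{2236} \approx -3.0593 \cdot 10^{5}$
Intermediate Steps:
$k{\left(V,w \right)} = - \frac{8 w}{7}$ ($k{\left(V,w \right)} = - \frac{4 \left(w + w\right)}{7} = - \frac{4 \cdot 2 w}{7} = - \frac{8 w}{7}$)
$W{\left(E \right)} = \frac{-129 + E}{316 + E}$
$a - W{\left(k{\left(15,-3 \right)} \right)} = -305931 - \frac{-129 - - \frac{24}{7}}{316 - - \frac{24}{7}} = -305931 - \frac{-129 + \frac{24}{7}}{316 + \frac{24}{7}} = -305931 - \frac{1}{\frac{2236}{7}} \left(- \frac{879}{7}\right) = -305931 - \frac{7}{2236} \left(- \frac{879}{7}\right) = -305931 - - \frac{879}{2236} = -305931 + \frac{879}{2236} = - \frac{684060837}{2236}$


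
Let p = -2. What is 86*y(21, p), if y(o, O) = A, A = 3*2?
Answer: 516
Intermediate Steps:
A = 6
y(o, O) = 6
86*y(21, p) = 86*6 = 516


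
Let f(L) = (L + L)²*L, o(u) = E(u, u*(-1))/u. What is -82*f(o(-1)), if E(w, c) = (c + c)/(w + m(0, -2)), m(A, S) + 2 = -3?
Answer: -328/27 ≈ -12.148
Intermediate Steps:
m(A, S) = -5 (m(A, S) = -2 - 3 = -5)
E(w, c) = 2*c/(-5 + w) (E(w, c) = (c + c)/(w - 5) = (2*c)/(-5 + w) = 2*c/(-5 + w))
o(u) = -2/(-5 + u) (o(u) = (2*(u*(-1))/(-5 + u))/u = (2*(-u)/(-5 + u))/u = (-2*u/(-5 + u))/u = -2/(-5 + u))
f(L) = 4*L³ (f(L) = (2*L)²*L = (4*L²)*L = 4*L³)
-82*f(o(-1)) = -328*(-2/(-5 - 1))³ = -328*(-2/(-6))³ = -328*(-2*(-⅙))³ = -328*(⅓)³ = -328/27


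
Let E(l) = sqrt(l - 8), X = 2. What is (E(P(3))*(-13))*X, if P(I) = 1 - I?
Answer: -26*I*sqrt(10) ≈ -82.219*I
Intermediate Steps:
E(l) = sqrt(-8 + l)
(E(P(3))*(-13))*X = (sqrt(-8 + (1 - 1*3))*(-13))*2 = (sqrt(-8 + (1 - 3))*(-13))*2 = (sqrt(-8 - 2)*(-13))*2 = (sqrt(-10)*(-13))*2 = ((I*sqrt(10))*(-13))*2 = -13*I*sqrt(10)*2 = -26*I*sqrt(10)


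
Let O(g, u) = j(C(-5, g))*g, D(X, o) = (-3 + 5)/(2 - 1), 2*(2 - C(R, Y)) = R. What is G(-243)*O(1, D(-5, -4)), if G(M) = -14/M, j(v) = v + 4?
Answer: 119/243 ≈ 0.48971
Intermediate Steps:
C(R, Y) = 2 - R/2
D(X, o) = 2 (D(X, o) = 2/1 = 2*1 = 2)
j(v) = 4 + v
O(g, u) = 17*g/2 (O(g, u) = (4 + (2 - ½*(-5)))*g = (4 + (2 + 5/2))*g = (4 + 9/2)*g = 17*g/2)
G(-243)*O(1, D(-5, -4)) = (-14/(-243))*((17/2)*1) = -14*(-1/243)*(17/2) = (14/243)*(17/2) = 119/243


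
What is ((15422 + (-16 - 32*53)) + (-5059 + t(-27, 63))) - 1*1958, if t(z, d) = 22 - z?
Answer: 6742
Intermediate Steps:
((15422 + (-16 - 32*53)) + (-5059 + t(-27, 63))) - 1*1958 = ((15422 + (-16 - 32*53)) + (-5059 + (22 - 1*(-27)))) - 1*1958 = ((15422 + (-16 - 1696)) + (-5059 + (22 + 27))) - 1958 = ((15422 - 1712) + (-5059 + 49)) - 1958 = (13710 - 5010) - 1958 = 8700 - 1958 = 6742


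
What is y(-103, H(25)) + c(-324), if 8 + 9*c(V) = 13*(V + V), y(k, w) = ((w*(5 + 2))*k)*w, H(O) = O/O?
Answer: -14921/9 ≈ -1657.9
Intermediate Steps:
H(O) = 1
y(k, w) = 7*k*w² (y(k, w) = ((w*7)*k)*w = ((7*w)*k)*w = (7*k*w)*w = 7*k*w²)
c(V) = -8/9 + 26*V/9 (c(V) = -8/9 + (13*(V + V))/9 = -8/9 + (13*(2*V))/9 = -8/9 + (26*V)/9 = -8/9 + 26*V/9)
y(-103, H(25)) + c(-324) = 7*(-103)*1² + (-8/9 + (26/9)*(-324)) = 7*(-103)*1 + (-8/9 - 936) = -721 - 8432/9 = -14921/9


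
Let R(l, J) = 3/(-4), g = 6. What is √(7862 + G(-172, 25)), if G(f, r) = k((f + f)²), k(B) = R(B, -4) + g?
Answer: √31469/2 ≈ 88.698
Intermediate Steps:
R(l, J) = -¾ (R(l, J) = 3*(-¼) = -¾)
k(B) = 21/4 (k(B) = -¾ + 6 = 21/4)
G(f, r) = 21/4
√(7862 + G(-172, 25)) = √(7862 + 21/4) = √(31469/4) = √31469/2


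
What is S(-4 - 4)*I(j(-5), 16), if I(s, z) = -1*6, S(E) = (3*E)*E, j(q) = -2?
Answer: -1152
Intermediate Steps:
S(E) = 3*E²
I(s, z) = -6
S(-4 - 4)*I(j(-5), 16) = (3*(-4 - 4)²)*(-6) = (3*(-8)²)*(-6) = (3*64)*(-6) = 192*(-6) = -1152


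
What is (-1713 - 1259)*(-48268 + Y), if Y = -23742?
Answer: 214013720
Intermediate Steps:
(-1713 - 1259)*(-48268 + Y) = (-1713 - 1259)*(-48268 - 23742) = -2972*(-72010) = 214013720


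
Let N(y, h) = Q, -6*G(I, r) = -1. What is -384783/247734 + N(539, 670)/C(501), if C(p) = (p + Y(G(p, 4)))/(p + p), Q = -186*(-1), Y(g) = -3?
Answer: 2554392173/6853974 ≈ 372.69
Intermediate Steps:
G(I, r) = 1/6 (G(I, r) = -1/6*(-1) = 1/6)
Q = 186
N(y, h) = 186
C(p) = (-3 + p)/(2*p) (C(p) = (p - 3)/(p + p) = (-3 + p)/((2*p)) = (-3 + p)*(1/(2*p)) = (-3 + p)/(2*p))
-384783/247734 + N(539, 670)/C(501) = -384783/247734 + 186/(((1/2)*(-3 + 501)/501)) = -384783*1/247734 + 186/(((1/2)*(1/501)*498)) = -128261/82578 + 186/(83/167) = -128261/82578 + 186*(167/83) = -128261/82578 + 31062/83 = 2554392173/6853974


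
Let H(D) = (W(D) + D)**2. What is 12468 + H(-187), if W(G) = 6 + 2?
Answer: 44509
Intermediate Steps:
W(G) = 8
H(D) = (8 + D)**2
12468 + H(-187) = 12468 + (8 - 187)**2 = 12468 + (-179)**2 = 12468 + 32041 = 44509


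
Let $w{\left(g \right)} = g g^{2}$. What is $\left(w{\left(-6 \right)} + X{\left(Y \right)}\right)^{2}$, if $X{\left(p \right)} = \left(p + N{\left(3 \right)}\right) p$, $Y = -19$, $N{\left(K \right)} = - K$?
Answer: $40804$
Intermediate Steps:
$w{\left(g \right)} = g^{3}$
$X{\left(p \right)} = p \left(-3 + p\right)$ ($X{\left(p \right)} = \left(p - 3\right) p = \left(-3 + p\right) p = p \left(-3 + p\right)$)
$\left(w{\left(-6 \right)} + X{\left(Y \right)}\right)^{2} = \left(\left(-6\right)^{3} - 19 \left(-3 - 19\right)\right)^{2} = \left(-216 - -418\right)^{2} = \left(-216 + 418\right)^{2} = 202^{2} = 40804$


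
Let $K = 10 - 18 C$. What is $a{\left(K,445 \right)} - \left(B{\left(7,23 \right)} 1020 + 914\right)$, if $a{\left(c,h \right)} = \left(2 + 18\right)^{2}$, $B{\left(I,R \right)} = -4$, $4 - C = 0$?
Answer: $3566$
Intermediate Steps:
$C = 4$ ($C = 4 - 0 = 4 + 0 = 4$)
$K = -62$ ($K = 10 - 72 = -62$)
$a{\left(c,h \right)} = 400$ ($a{\left(c,h \right)} = 20^{2} = 400$)
$a{\left(K,445 \right)} - \left(B{\left(7,23 \right)} 1020 + 914\right) = 400 - \left(\left(-4\right) 1020 + 914\right) = 400 - \left(-4080 + 914\right) = 400 - -3166 = 400 + 3166 = 3566$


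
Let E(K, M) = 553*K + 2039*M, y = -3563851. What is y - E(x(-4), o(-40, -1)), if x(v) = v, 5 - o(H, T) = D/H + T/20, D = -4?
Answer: -71434641/20 ≈ -3.5717e+6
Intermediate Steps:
o(H, T) = 5 + 4/H - T/20 (o(H, T) = 5 - (-4/H + T/20) = 5 + (4/H - T/20) = 5 + 4/H - T/20)
y - E(x(-4), o(-40, -1)) = -3563851 - (553*(-4) + 2039*(5 + 4/(-40) - 1/20*(-1))) = -3563851 - (-2212 + 2039*(5 + 4*(-1/40) + 1/20)) = -3563851 - (-2212 + 2039*(5 - 1/10 + 1/20)) = -3563851 - (-2212 + 2039*(99/20)) = -3563851 - (-2212 + 201861/20) = -3563851 - 1*157621/20 = -3563851 - 157621/20 = -71434641/20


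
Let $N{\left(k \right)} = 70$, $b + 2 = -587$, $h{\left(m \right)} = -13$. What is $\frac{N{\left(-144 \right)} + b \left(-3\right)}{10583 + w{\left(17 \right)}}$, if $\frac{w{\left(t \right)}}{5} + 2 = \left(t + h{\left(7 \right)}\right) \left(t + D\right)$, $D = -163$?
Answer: $\frac{1837}{7653} \approx 0.24004$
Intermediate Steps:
$b = -589$ ($b = -2 - 587 = -589$)
$w{\left(t \right)} = -10 + 5 \left(-163 + t\right) \left(-13 + t\right)$ ($w{\left(t \right)} = -10 + 5 \left(t - 13\right) \left(t - 163\right) = -10 + 5 \left(-13 + t\right) \left(-163 + t\right) = -10 + 5 \left(-163 + t\right) \left(-13 + t\right)$)
$\frac{N{\left(-144 \right)} + b \left(-3\right)}{10583 + w{\left(17 \right)}} = \frac{70 - -1767}{10583 + \left(10585 - 14960 + 5 \cdot 17^{2}\right)} = \frac{70 + 1767}{10583 + \left(10585 - 14960 + 5 \cdot 289\right)} = \frac{1837}{10583 + \left(10585 - 14960 + 1445\right)} = \frac{1837}{10583 - 2930} = \frac{1837}{7653}$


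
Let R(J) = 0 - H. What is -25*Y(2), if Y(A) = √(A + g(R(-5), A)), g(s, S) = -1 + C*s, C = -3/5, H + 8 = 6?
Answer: -5*I*√5 ≈ -11.18*I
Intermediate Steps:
H = -2 (H = -8 + 6 = -2)
R(J) = 2 (R(J) = 0 - 1*(-2) = 0 + 2 = 2)
C = -⅗ (C = -3*⅕ = -⅗ ≈ -0.60000)
g(s, S) = -1 - 3*s/5
Y(A) = √(-11/5 + A) (Y(A) = √(A + (-1 - ⅗*2)) = √(A + (-1 - 6/5)) = √(A - 11/5) = √(-11/5 + A))
-25*Y(2) = -5*√(-55 + 25*2) = -5*√(-55 + 50) = -5*√(-5) = -5*I*√5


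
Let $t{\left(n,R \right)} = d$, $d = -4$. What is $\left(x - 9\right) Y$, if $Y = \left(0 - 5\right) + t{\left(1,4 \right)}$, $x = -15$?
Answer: $216$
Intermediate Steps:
$t{\left(n,R \right)} = -4$
$Y = -9$ ($Y = \left(0 - 5\right) - 4 = -5 - 4 = -9$)
$\left(x - 9\right) Y = \left(-15 - 9\right) \left(-9\right) = \left(-24\right) \left(-9\right) = 216$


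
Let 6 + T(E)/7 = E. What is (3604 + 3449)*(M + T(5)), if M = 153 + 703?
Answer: 5987997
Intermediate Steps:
T(E) = -42 + 7*E
M = 856
(3604 + 3449)*(M + T(5)) = (3604 + 3449)*(856 + (-42 + 7*5)) = 7053*(856 + (-42 + 35)) = 7053*(856 - 7) = 7053*849 = 5987997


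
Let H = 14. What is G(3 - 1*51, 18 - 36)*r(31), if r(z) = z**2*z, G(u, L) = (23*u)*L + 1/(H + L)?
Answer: 2367997217/4 ≈ 5.9200e+8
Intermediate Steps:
G(u, L) = 1/(14 + L) + 23*L*u (G(u, L) = (23*u)*L + 1/(14 + L) = 23*L*u + 1/(14 + L) = 1/(14 + L) + 23*L*u)
r(z) = z**3
G(3 - 1*51, 18 - 36)*r(31) = ((1 + 23*(3 - 1*51)*(18 - 36)**2 + 322*(18 - 36)*(3 - 1*51))/(14 + (18 - 36)))*31**3 = ((1 + 23*(3 - 51)*(-18)**2 + 322*(-18)*(3 - 51))/(14 - 18))*29791 = ((1 + 23*(-48)*324 + 322*(-18)*(-48))/(-4))*29791 = -(1 - 357696 + 278208)/4*29791 = -1/4*(-79487)*29791 = (79487/4)*29791 = 2367997217/4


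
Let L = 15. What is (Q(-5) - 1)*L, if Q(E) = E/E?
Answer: 0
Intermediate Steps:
Q(E) = 1
(Q(-5) - 1)*L = (1 - 1)*15 = 0*15 = 0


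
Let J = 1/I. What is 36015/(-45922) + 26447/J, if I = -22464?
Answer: -27282508582191/45922 ≈ -5.9411e+8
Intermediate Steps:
J = -1/22464 (J = 1/(-22464) = -1/22464 ≈ -4.4516e-5)
36015/(-45922) + 26447/J = 36015/(-45922) + 26447/(-1/22464) = 36015*(-1/45922) + 26447*(-22464) = -36015/45922 - 594105408 = -27282508582191/45922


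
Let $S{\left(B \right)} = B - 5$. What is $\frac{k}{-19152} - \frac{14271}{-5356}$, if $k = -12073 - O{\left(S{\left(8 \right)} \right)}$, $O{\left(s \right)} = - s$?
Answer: $\frac{42245639}{12822264} \approx 3.2947$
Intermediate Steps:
$S{\left(B \right)} = -5 + B$
$k = -12070$ ($k = -12073 - - (-5 + 8) = -12073 - \left(-1\right) 3 = -12073 - -3 = -12073 + 3 = -12070$)
$\frac{k}{-19152} - \frac{14271}{-5356} = - \frac{12070}{-19152} - \frac{14271}{-5356} = \left(-12070\right) \left(- \frac{1}{19152}\right) - - \frac{14271}{5356} = \frac{6035}{9576} + \frac{14271}{5356} = \frac{42245639}{12822264}$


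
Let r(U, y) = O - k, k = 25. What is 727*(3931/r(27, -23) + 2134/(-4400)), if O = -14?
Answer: -574317641/7800 ≈ -73631.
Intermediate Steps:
r(U, y) = -39 (r(U, y) = -14 - 1*25 = -14 - 25 = -39)
727*(3931/r(27, -23) + 2134/(-4400)) = 727*(3931/(-39) + 2134/(-4400)) = 727*(3931*(-1/39) + 2134*(-1/4400)) = 727*(-3931/39 - 97/200) = 727*(-789983/7800) = -574317641/7800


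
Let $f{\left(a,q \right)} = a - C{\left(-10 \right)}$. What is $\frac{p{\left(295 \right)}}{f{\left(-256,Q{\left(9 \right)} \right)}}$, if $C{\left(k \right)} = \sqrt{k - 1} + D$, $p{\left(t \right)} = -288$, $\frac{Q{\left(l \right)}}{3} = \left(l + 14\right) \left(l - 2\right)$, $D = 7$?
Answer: $\frac{6312}{5765} - \frac{24 i \sqrt{11}}{5765} \approx 1.0949 - 0.013807 i$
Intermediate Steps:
$Q{\left(l \right)} = 3 \left(-2 + l\right) \left(14 + l\right)$ ($Q{\left(l \right)} = 3 \left(l + 14\right) \left(l - 2\right) = 3 \left(14 + l\right) \left(-2 + l\right) = 3 \left(-2 + l\right) \left(14 + l\right)$)
$C{\left(k \right)} = 7 + \sqrt{-1 + k}$ ($C{\left(k \right)} = \sqrt{k - 1} + 7 = \sqrt{-1 + k} + 7 = 7 + \sqrt{-1 + k}$)
$f{\left(a,q \right)} = -7 + a - i \sqrt{11}$ ($f{\left(a,q \right)} = a - \left(7 + \sqrt{-1 - 10}\right) = a - \left(7 + \sqrt{-11}\right) = a - \left(7 + i \sqrt{11}\right) = -7 + a - i \sqrt{11}$)
$\frac{p{\left(295 \right)}}{f{\left(-256,Q{\left(9 \right)} \right)}} = - \frac{288}{-7 - 256 - i \sqrt{11}} = - \frac{288}{-263 - i \sqrt{11}}$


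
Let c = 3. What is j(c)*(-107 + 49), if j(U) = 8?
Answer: -464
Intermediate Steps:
j(c)*(-107 + 49) = 8*(-107 + 49) = 8*(-58) = -464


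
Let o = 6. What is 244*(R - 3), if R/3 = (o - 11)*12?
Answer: -44652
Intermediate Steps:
R = -180 (R = 3*((6 - 11)*12) = 3*(-5*12) = 3*(-60) = -180)
244*(R - 3) = 244*(-180 - 3) = 244*(-183) = -44652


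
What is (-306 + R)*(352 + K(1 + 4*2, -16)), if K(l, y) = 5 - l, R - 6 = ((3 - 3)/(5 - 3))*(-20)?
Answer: -104400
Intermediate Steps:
R = 6 (R = 6 + ((3 - 3)/(5 - 3))*(-20) = 6 + (0/2)*(-20) = 6 + (0*(½))*(-20) = 6 + 0*(-20) = 6 + 0 = 6)
(-306 + R)*(352 + K(1 + 4*2, -16)) = (-306 + 6)*(352 + (5 - (1 + 4*2))) = -300*(352 + (5 - (1 + 8))) = -300*(352 + (5 - 1*9)) = -300*(352 + (5 - 9)) = -300*(352 - 4) = -300*348 = -104400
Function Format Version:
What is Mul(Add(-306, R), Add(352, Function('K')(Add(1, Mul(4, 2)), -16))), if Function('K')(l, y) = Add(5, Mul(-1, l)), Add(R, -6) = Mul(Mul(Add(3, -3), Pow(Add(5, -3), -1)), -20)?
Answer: -104400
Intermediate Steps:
R = 6 (R = Add(6, Mul(Mul(Add(3, -3), Pow(Add(5, -3), -1)), -20)) = Add(6, Mul(Mul(0, Pow(2, -1)), -20)) = Add(6, Mul(Mul(0, Rational(1, 2)), -20)) = Add(6, Mul(0, -20)) = Add(6, 0) = 6)
Mul(Add(-306, R), Add(352, Function('K')(Add(1, Mul(4, 2)), -16))) = Mul(Add(-306, 6), Add(352, Add(5, Mul(-1, Add(1, Mul(4, 2)))))) = Mul(-300, Add(352, Add(5, Mul(-1, Add(1, 8))))) = Mul(-300, Add(352, Add(5, Mul(-1, 9)))) = Mul(-300, Add(352, Add(5, -9))) = Mul(-300, Add(352, -4)) = Mul(-300, 348) = -104400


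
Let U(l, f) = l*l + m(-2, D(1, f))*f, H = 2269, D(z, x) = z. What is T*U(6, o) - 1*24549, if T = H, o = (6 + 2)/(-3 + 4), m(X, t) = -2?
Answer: 20831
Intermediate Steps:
o = 8 (o = 8/1 = 8*1 = 8)
T = 2269
U(l, f) = l**2 - 2*f (U(l, f) = l*l - 2*f = l**2 - 2*f)
T*U(6, o) - 1*24549 = 2269*(6**2 - 2*8) - 1*24549 = 2269*(36 - 16) - 24549 = 2269*20 - 24549 = 45380 - 24549 = 20831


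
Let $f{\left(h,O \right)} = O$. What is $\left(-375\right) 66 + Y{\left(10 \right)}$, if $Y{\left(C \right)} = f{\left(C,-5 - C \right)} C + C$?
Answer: $-24890$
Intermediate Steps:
$Y{\left(C \right)} = C + C \left(-5 - C\right)$ ($Y{\left(C \right)} = \left(-5 - C\right) C + C = C \left(-5 - C\right) + C = C + C \left(-5 - C\right)$)
$\left(-375\right) 66 + Y{\left(10 \right)} = \left(-375\right) 66 - 10 \left(4 + 10\right) = -24750 - 10 \cdot 14 = -24750 - 140 = -24890$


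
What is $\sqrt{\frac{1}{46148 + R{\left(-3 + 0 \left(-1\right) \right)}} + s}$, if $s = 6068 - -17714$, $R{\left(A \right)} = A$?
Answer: $\frac{3 \sqrt{5626718215855}}{46145} \approx 154.21$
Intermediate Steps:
$s = 23782$ ($s = 6068 + 17714 = 23782$)
$\sqrt{\frac{1}{46148 + R{\left(-3 + 0 \left(-1\right) \right)}} + s} = \sqrt{\frac{1}{46148 + \left(-3 + 0 \left(-1\right)\right)} + 23782} = \sqrt{\frac{1}{46148 + \left(-3 + 0\right)} + 23782} = \sqrt{\frac{1}{46148 - 3} + 23782} = \sqrt{\frac{1}{46145} + 23782} = \sqrt{\frac{1097420391}{46145}} = \frac{3 \sqrt{5626718215855}}{46145}$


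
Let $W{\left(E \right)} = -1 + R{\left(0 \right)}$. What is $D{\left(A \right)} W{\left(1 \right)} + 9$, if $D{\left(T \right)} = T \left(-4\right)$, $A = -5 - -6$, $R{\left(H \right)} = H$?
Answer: $13$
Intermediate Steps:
$W{\left(E \right)} = -1$ ($W{\left(E \right)} = -1 + 0 = -1$)
$A = 1$ ($A = -5 + 6 = 1$)
$D{\left(T \right)} = - 4 T$
$D{\left(A \right)} W{\left(1 \right)} + 9 = \left(-4\right) 1 \left(-1\right) + 9 = \left(-4\right) \left(-1\right) + 9 = 4 + 9 = 13$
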